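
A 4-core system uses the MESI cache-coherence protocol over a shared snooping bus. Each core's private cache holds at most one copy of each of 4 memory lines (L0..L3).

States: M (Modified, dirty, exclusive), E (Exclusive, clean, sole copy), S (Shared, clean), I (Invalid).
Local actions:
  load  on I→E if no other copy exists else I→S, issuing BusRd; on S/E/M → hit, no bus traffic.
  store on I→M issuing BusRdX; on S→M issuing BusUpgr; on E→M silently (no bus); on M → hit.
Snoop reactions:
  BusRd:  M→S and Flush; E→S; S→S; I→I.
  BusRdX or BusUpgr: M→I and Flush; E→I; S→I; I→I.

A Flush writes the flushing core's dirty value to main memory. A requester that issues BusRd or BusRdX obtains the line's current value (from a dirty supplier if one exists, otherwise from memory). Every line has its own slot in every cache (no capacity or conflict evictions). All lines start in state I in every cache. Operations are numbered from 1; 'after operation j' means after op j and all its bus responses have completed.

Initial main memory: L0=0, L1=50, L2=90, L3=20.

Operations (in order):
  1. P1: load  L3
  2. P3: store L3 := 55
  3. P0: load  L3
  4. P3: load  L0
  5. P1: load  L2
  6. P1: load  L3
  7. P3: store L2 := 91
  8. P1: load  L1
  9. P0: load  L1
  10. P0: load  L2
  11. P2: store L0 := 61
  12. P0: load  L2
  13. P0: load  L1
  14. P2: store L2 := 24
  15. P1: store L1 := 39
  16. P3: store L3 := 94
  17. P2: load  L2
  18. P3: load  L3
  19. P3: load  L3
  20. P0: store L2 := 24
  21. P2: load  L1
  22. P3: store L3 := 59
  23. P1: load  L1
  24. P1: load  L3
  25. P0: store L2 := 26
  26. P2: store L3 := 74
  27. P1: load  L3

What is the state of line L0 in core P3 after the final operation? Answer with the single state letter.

  op1 P1: load  L3 → I/E/I/I on L3; bus BusRd; mem=20
  op2 P3: store L3 := 55 → I/I/I/M on L3; bus BusRdX; mem=20
  op3 P0: load  L3 → S/I/I/S on L3; bus BusRd Flush; mem=55
  op4 P3: load  L0 → I/I/I/E on L0; bus BusRd; mem=0
  op5 P1: load  L2 → I/E/I/I on L2; bus BusRd; mem=90
  op6 P1: load  L3 → S/S/I/S on L3; bus BusRd; mem=55
  op7 P3: store L2 := 91 → I/I/I/M on L2; bus BusRdX; mem=90
  op8 P1: load  L1 → I/E/I/I on L1; bus BusRd; mem=50
  op9 P0: load  L1 → S/S/I/I on L1; bus BusRd; mem=50
  op10 P0: load  L2 → S/I/I/S on L2; bus BusRd Flush; mem=91
  op11 P2: store L0 := 61 → I/I/M/I on L0; bus BusRdX; mem=0
  op12 P0: load  L2 → S/I/I/S on L2; bus (none); mem=91
  op13 P0: load  L1 → S/S/I/I on L1; bus (none); mem=50
  op14 P2: store L2 := 24 → I/I/M/I on L2; bus BusRdX; mem=91
  op15 P1: store L1 := 39 → I/M/I/I on L1; bus BusUpgr; mem=50
  op16 P3: store L3 := 94 → I/I/I/M on L3; bus BusUpgr; mem=55
  op17 P2: load  L2 → I/I/M/I on L2; bus (none); mem=91
  op18 P3: load  L3 → I/I/I/M on L3; bus (none); mem=55
  op19 P3: load  L3 → I/I/I/M on L3; bus (none); mem=55
  op20 P0: store L2 := 24 → M/I/I/I on L2; bus BusRdX Flush; mem=24
  op21 P2: load  L1 → I/S/S/I on L1; bus BusRd Flush; mem=39
  op22 P3: store L3 := 59 → I/I/I/M on L3; bus (none); mem=55
  op23 P1: load  L1 → I/S/S/I on L1; bus (none); mem=39
  op24 P1: load  L3 → I/S/I/S on L3; bus BusRd Flush; mem=59
  op25 P0: store L2 := 26 → M/I/I/I on L2; bus (none); mem=24
  op26 P2: store L3 := 74 → I/I/M/I on L3; bus BusRdX; mem=59
  op27 P1: load  L3 → I/S/S/I on L3; bus BusRd Flush; mem=74

state = I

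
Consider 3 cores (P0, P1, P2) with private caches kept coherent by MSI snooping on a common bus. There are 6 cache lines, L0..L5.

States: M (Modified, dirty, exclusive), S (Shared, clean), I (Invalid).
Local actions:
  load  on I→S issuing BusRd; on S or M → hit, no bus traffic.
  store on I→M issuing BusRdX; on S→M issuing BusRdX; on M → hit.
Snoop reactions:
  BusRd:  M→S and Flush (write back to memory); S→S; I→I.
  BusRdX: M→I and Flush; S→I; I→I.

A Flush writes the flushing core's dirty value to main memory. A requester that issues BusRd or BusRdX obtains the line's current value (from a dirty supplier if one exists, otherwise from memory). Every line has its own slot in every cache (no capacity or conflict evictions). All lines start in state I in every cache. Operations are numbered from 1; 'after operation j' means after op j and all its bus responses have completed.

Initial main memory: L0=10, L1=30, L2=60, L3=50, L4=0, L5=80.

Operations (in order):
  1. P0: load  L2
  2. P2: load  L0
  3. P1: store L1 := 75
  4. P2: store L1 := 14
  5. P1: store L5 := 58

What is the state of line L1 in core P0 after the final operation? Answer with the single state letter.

1. P0: load  L2  bus=[BusRd]  L2: P0=S P1=I P2=I  mem[L2]=60
2. P2: load  L0  bus=[BusRd]  L0: P0=I P1=I P2=S  mem[L0]=10
3. P1: store L1 := 75  bus=[BusRdX]  L1: P0=I P1=M P2=I  mem[L1]=30
4. P2: store L1 := 14  bus=[BusRdX,Flush]  L1: P0=I P1=I P2=M  mem[L1]=75
5. P1: store L5 := 58  bus=[BusRdX]  L5: P0=I P1=M P2=I  mem[L5]=80

state = I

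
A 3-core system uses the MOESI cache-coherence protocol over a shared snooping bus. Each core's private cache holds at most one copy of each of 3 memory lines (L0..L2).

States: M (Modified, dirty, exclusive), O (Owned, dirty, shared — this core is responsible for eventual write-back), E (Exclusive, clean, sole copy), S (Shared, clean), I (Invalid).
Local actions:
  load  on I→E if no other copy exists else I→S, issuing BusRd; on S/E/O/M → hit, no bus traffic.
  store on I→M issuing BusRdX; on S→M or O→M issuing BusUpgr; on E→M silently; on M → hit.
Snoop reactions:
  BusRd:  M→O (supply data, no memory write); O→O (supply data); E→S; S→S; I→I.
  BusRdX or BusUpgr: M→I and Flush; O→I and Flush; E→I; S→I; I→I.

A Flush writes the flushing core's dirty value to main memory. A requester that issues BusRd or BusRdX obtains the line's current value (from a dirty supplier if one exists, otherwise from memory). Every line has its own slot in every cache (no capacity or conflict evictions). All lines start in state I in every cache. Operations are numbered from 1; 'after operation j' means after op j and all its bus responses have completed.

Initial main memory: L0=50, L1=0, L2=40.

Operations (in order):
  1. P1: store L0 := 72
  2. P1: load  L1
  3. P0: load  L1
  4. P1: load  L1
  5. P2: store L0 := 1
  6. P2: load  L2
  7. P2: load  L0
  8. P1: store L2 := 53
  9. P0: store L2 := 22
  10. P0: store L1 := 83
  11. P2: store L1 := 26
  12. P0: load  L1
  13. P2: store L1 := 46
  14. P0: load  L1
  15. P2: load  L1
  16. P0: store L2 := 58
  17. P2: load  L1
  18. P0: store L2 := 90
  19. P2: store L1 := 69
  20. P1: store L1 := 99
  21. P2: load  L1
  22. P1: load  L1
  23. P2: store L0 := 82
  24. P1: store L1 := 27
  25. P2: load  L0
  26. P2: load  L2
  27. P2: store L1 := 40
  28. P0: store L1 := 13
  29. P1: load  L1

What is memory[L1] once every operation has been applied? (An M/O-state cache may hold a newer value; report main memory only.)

memory[L1] = 40

1. P1: store L0 := 72  bus=[BusRdX]  L0: P0=I P1=M P2=I  mem[L0]=50
2. P1: load  L1  bus=[BusRd]  L1: P0=I P1=E P2=I  mem[L1]=0
3. P0: load  L1  bus=[BusRd]  L1: P0=S P1=S P2=I  mem[L1]=0
4. P1: load  L1  bus=[-]  L1: P0=S P1=S P2=I  mem[L1]=0
5. P2: store L0 := 1  bus=[BusRdX,Flush]  L0: P0=I P1=I P2=M  mem[L0]=72
6. P2: load  L2  bus=[BusRd]  L2: P0=I P1=I P2=E  mem[L2]=40
7. P2: load  L0  bus=[-]  L0: P0=I P1=I P2=M  mem[L0]=72
8. P1: store L2 := 53  bus=[BusRdX]  L2: P0=I P1=M P2=I  mem[L2]=40
9. P0: store L2 := 22  bus=[BusRdX,Flush]  L2: P0=M P1=I P2=I  mem[L2]=53
10. P0: store L1 := 83  bus=[BusUpgr]  L1: P0=M P1=I P2=I  mem[L1]=0
11. P2: store L1 := 26  bus=[BusRdX,Flush]  L1: P0=I P1=I P2=M  mem[L1]=83
12. P0: load  L1  bus=[BusRd]  L1: P0=S P1=I P2=O  mem[L1]=83
13. P2: store L1 := 46  bus=[BusUpgr]  L1: P0=I P1=I P2=M  mem[L1]=83
14. P0: load  L1  bus=[BusRd]  L1: P0=S P1=I P2=O  mem[L1]=83
15. P2: load  L1  bus=[-]  L1: P0=S P1=I P2=O  mem[L1]=83
16. P0: store L2 := 58  bus=[-]  L2: P0=M P1=I P2=I  mem[L2]=53
17. P2: load  L1  bus=[-]  L1: P0=S P1=I P2=O  mem[L1]=83
18. P0: store L2 := 90  bus=[-]  L2: P0=M P1=I P2=I  mem[L2]=53
19. P2: store L1 := 69  bus=[BusUpgr]  L1: P0=I P1=I P2=M  mem[L1]=83
20. P1: store L1 := 99  bus=[BusRdX,Flush]  L1: P0=I P1=M P2=I  mem[L1]=69
21. P2: load  L1  bus=[BusRd]  L1: P0=I P1=O P2=S  mem[L1]=69
22. P1: load  L1  bus=[-]  L1: P0=I P1=O P2=S  mem[L1]=69
23. P2: store L0 := 82  bus=[-]  L0: P0=I P1=I P2=M  mem[L0]=72
24. P1: store L1 := 27  bus=[BusUpgr]  L1: P0=I P1=M P2=I  mem[L1]=69
25. P2: load  L0  bus=[-]  L0: P0=I P1=I P2=M  mem[L0]=72
26. P2: load  L2  bus=[BusRd]  L2: P0=O P1=I P2=S  mem[L2]=53
27. P2: store L1 := 40  bus=[BusRdX,Flush]  L1: P0=I P1=I P2=M  mem[L1]=27
28. P0: store L1 := 13  bus=[BusRdX,Flush]  L1: P0=M P1=I P2=I  mem[L1]=40
29. P1: load  L1  bus=[BusRd]  L1: P0=O P1=S P2=I  mem[L1]=40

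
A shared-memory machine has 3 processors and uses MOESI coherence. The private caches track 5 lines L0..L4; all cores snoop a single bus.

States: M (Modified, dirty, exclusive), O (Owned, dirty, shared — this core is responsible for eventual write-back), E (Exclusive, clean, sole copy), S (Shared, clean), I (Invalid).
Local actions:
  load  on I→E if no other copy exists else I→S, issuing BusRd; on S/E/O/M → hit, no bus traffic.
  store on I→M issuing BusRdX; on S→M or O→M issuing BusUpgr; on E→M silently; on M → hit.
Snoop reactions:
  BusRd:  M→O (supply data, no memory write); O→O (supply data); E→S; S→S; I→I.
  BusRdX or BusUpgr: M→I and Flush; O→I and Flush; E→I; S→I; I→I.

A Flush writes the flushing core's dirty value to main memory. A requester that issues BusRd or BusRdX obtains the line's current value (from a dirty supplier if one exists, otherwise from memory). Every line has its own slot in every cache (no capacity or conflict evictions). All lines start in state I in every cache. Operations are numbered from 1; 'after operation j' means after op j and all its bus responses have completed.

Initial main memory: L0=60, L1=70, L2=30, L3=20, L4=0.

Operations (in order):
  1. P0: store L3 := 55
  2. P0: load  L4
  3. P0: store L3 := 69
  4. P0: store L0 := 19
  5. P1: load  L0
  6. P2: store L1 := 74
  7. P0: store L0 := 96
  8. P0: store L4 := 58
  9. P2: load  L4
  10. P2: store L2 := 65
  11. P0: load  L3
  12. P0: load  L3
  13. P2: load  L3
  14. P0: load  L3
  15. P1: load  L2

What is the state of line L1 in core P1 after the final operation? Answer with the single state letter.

[1] P0: store L3 := 55 | P0:M(55), P1:I, P2:I | bus: BusRdX
[2] P0: load  L4 | P0:E(0), P1:I, P2:I | bus: BusRd
[3] P0: store L3 := 69 | P0:M(69), P1:I, P2:I | bus: none
[4] P0: store L0 := 19 | P0:M(19), P1:I, P2:I | bus: BusRdX
[5] P1: load  L0 | P0:O(19), P1:S(19), P2:I | bus: BusRd
[6] P2: store L1 := 74 | P0:I, P1:I, P2:M(74) | bus: BusRdX
[7] P0: store L0 := 96 | P0:M(96), P1:I, P2:I | bus: BusUpgr
[8] P0: store L4 := 58 | P0:M(58), P1:I, P2:I | bus: none
[9] P2: load  L4 | P0:O(58), P1:I, P2:S(58) | bus: BusRd
[10] P2: store L2 := 65 | P0:I, P1:I, P2:M(65) | bus: BusRdX
[11] P0: load  L3 | P0:M(69), P1:I, P2:I | bus: none
[12] P0: load  L3 | P0:M(69), P1:I, P2:I | bus: none
[13] P2: load  L3 | P0:O(69), P1:I, P2:S(69) | bus: BusRd
[14] P0: load  L3 | P0:O(69), P1:I, P2:S(69) | bus: none
[15] P1: load  L2 | P0:I, P1:S(65), P2:O(65) | bus: BusRd

state = I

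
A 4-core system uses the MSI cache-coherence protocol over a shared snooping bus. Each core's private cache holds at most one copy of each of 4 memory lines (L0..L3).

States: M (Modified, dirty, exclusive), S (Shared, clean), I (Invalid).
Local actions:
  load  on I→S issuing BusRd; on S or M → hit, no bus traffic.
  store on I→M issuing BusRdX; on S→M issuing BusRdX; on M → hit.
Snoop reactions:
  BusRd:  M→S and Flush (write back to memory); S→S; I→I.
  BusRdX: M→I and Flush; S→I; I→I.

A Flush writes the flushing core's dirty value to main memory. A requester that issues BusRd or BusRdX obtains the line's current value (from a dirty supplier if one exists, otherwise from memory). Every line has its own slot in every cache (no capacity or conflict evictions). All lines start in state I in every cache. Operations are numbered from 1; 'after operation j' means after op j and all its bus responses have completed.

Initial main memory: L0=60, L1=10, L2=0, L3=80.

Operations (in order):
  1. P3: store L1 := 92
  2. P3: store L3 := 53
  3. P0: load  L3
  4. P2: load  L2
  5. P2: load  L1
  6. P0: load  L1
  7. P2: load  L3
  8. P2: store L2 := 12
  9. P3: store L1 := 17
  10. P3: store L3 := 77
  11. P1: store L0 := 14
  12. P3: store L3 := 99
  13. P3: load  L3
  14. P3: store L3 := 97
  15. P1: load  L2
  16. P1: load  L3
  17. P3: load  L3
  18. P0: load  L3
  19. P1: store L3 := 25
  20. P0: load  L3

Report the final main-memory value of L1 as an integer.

1. P3: store L1 := 92  bus=[BusRdX]  L1: P0=I P1=I P2=I P3=M  mem[L1]=10
2. P3: store L3 := 53  bus=[BusRdX]  L3: P0=I P1=I P2=I P3=M  mem[L3]=80
3. P0: load  L3  bus=[BusRd,Flush]  L3: P0=S P1=I P2=I P3=S  mem[L3]=53
4. P2: load  L2  bus=[BusRd]  L2: P0=I P1=I P2=S P3=I  mem[L2]=0
5. P2: load  L1  bus=[BusRd,Flush]  L1: P0=I P1=I P2=S P3=S  mem[L1]=92
6. P0: load  L1  bus=[BusRd]  L1: P0=S P1=I P2=S P3=S  mem[L1]=92
7. P2: load  L3  bus=[BusRd]  L3: P0=S P1=I P2=S P3=S  mem[L3]=53
8. P2: store L2 := 12  bus=[BusRdX]  L2: P0=I P1=I P2=M P3=I  mem[L2]=0
9. P3: store L1 := 17  bus=[BusRdX]  L1: P0=I P1=I P2=I P3=M  mem[L1]=92
10. P3: store L3 := 77  bus=[BusRdX]  L3: P0=I P1=I P2=I P3=M  mem[L3]=53
11. P1: store L0 := 14  bus=[BusRdX]  L0: P0=I P1=M P2=I P3=I  mem[L0]=60
12. P3: store L3 := 99  bus=[-]  L3: P0=I P1=I P2=I P3=M  mem[L3]=53
13. P3: load  L3  bus=[-]  L3: P0=I P1=I P2=I P3=M  mem[L3]=53
14. P3: store L3 := 97  bus=[-]  L3: P0=I P1=I P2=I P3=M  mem[L3]=53
15. P1: load  L2  bus=[BusRd,Flush]  L2: P0=I P1=S P2=S P3=I  mem[L2]=12
16. P1: load  L3  bus=[BusRd,Flush]  L3: P0=I P1=S P2=I P3=S  mem[L3]=97
17. P3: load  L3  bus=[-]  L3: P0=I P1=S P2=I P3=S  mem[L3]=97
18. P0: load  L3  bus=[BusRd]  L3: P0=S P1=S P2=I P3=S  mem[L3]=97
19. P1: store L3 := 25  bus=[BusRdX]  L3: P0=I P1=M P2=I P3=I  mem[L3]=97
20. P0: load  L3  bus=[BusRd,Flush]  L3: P0=S P1=S P2=I P3=I  mem[L3]=25

memory[L1] = 92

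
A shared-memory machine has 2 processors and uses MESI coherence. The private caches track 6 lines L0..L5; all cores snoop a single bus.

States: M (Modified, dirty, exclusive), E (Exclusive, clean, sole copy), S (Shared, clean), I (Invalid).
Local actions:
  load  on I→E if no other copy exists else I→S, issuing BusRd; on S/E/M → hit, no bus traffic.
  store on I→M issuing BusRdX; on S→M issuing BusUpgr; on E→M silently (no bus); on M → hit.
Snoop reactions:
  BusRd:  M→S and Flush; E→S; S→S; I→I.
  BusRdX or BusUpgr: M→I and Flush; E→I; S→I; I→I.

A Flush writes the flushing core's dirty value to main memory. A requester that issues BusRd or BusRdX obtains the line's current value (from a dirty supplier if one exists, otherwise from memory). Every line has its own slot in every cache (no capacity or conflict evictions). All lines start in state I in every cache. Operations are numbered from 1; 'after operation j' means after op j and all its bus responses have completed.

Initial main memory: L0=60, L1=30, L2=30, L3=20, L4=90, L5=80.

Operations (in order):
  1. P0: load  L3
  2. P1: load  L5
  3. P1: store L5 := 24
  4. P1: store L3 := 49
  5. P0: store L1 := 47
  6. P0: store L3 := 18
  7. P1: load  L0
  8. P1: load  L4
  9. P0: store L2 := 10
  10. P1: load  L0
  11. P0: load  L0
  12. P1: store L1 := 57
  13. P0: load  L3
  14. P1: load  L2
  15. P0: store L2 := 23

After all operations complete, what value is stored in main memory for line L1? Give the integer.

memory[L1] = 47

[1] P0: load  L3 | P0:E(20), P1:I | bus: BusRd
[2] P1: load  L5 | P0:I, P1:E(80) | bus: BusRd
[3] P1: store L5 := 24 | P0:I, P1:M(24) | bus: none
[4] P1: store L3 := 49 | P0:I, P1:M(49) | bus: BusRdX
[5] P0: store L1 := 47 | P0:M(47), P1:I | bus: BusRdX
[6] P0: store L3 := 18 | P0:M(18), P1:I | bus: BusRdX,Flush
[7] P1: load  L0 | P0:I, P1:E(60) | bus: BusRd
[8] P1: load  L4 | P0:I, P1:E(90) | bus: BusRd
[9] P0: store L2 := 10 | P0:M(10), P1:I | bus: BusRdX
[10] P1: load  L0 | P0:I, P1:E(60) | bus: none
[11] P0: load  L0 | P0:S(60), P1:S(60) | bus: BusRd
[12] P1: store L1 := 57 | P0:I, P1:M(57) | bus: BusRdX,Flush
[13] P0: load  L3 | P0:M(18), P1:I | bus: none
[14] P1: load  L2 | P0:S(10), P1:S(10) | bus: BusRd,Flush
[15] P0: store L2 := 23 | P0:M(23), P1:I | bus: BusUpgr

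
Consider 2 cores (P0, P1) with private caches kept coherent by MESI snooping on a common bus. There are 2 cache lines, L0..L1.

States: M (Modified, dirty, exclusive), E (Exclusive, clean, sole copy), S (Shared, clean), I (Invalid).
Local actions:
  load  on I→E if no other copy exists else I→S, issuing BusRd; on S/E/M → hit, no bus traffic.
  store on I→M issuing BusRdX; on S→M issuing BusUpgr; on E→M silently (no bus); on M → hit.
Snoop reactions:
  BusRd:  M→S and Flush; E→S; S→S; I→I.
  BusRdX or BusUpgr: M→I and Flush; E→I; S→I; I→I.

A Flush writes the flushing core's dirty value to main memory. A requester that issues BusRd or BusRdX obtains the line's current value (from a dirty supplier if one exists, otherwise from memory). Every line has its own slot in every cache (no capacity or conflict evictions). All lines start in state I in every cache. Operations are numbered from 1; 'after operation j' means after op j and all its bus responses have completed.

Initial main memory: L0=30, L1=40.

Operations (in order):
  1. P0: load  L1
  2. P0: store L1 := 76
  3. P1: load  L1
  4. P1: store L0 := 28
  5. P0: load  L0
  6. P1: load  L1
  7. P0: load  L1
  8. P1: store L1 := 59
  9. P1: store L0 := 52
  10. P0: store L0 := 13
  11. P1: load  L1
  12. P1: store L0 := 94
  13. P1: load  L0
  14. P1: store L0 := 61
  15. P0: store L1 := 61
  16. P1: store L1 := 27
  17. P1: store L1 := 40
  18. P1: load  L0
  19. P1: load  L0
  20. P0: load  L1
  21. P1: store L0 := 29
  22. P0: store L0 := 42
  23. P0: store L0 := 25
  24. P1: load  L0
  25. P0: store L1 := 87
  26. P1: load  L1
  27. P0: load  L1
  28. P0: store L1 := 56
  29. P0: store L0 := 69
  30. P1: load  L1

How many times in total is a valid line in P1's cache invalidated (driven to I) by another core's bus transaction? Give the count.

invalidations = 6

step 1: P0: load  L1  ⟶  EI  (L1)  txn=BusRd  M[L1]=40
step 2: P0: store L1 := 76  ⟶  MI  (L1)  txn=∅  M[L1]=40
step 3: P1: load  L1  ⟶  SS  (L1)  txn=BusRd+Flush  M[L1]=76
step 4: P1: store L0 := 28  ⟶  IM  (L0)  txn=BusRdX  M[L0]=30
step 5: P0: load  L0  ⟶  SS  (L0)  txn=BusRd+Flush  M[L0]=28
step 6: P1: load  L1  ⟶  SS  (L1)  txn=∅  M[L1]=76
step 7: P0: load  L1  ⟶  SS  (L1)  txn=∅  M[L1]=76
step 8: P1: store L1 := 59  ⟶  IM  (L1)  txn=BusUpgr  M[L1]=76
step 9: P1: store L0 := 52  ⟶  IM  (L0)  txn=BusUpgr  M[L0]=28
step 10: P0: store L0 := 13  ⟶  MI  (L0)  txn=BusRdX+Flush  M[L0]=52
step 11: P1: load  L1  ⟶  IM  (L1)  txn=∅  M[L1]=76
step 12: P1: store L0 := 94  ⟶  IM  (L0)  txn=BusRdX+Flush  M[L0]=13
step 13: P1: load  L0  ⟶  IM  (L0)  txn=∅  M[L0]=13
step 14: P1: store L0 := 61  ⟶  IM  (L0)  txn=∅  M[L0]=13
step 15: P0: store L1 := 61  ⟶  MI  (L1)  txn=BusRdX+Flush  M[L1]=59
step 16: P1: store L1 := 27  ⟶  IM  (L1)  txn=BusRdX+Flush  M[L1]=61
step 17: P1: store L1 := 40  ⟶  IM  (L1)  txn=∅  M[L1]=61
step 18: P1: load  L0  ⟶  IM  (L0)  txn=∅  M[L0]=13
step 19: P1: load  L0  ⟶  IM  (L0)  txn=∅  M[L0]=13
step 20: P0: load  L1  ⟶  SS  (L1)  txn=BusRd+Flush  M[L1]=40
step 21: P1: store L0 := 29  ⟶  IM  (L0)  txn=∅  M[L0]=13
step 22: P0: store L0 := 42  ⟶  MI  (L0)  txn=BusRdX+Flush  M[L0]=29
step 23: P0: store L0 := 25  ⟶  MI  (L0)  txn=∅  M[L0]=29
step 24: P1: load  L0  ⟶  SS  (L0)  txn=BusRd+Flush  M[L0]=25
step 25: P0: store L1 := 87  ⟶  MI  (L1)  txn=BusUpgr  M[L1]=40
step 26: P1: load  L1  ⟶  SS  (L1)  txn=BusRd+Flush  M[L1]=87
step 27: P0: load  L1  ⟶  SS  (L1)  txn=∅  M[L1]=87
step 28: P0: store L1 := 56  ⟶  MI  (L1)  txn=BusUpgr  M[L1]=87
step 29: P0: store L0 := 69  ⟶  MI  (L0)  txn=BusUpgr  M[L0]=25
step 30: P1: load  L1  ⟶  SS  (L1)  txn=BusRd+Flush  M[L1]=56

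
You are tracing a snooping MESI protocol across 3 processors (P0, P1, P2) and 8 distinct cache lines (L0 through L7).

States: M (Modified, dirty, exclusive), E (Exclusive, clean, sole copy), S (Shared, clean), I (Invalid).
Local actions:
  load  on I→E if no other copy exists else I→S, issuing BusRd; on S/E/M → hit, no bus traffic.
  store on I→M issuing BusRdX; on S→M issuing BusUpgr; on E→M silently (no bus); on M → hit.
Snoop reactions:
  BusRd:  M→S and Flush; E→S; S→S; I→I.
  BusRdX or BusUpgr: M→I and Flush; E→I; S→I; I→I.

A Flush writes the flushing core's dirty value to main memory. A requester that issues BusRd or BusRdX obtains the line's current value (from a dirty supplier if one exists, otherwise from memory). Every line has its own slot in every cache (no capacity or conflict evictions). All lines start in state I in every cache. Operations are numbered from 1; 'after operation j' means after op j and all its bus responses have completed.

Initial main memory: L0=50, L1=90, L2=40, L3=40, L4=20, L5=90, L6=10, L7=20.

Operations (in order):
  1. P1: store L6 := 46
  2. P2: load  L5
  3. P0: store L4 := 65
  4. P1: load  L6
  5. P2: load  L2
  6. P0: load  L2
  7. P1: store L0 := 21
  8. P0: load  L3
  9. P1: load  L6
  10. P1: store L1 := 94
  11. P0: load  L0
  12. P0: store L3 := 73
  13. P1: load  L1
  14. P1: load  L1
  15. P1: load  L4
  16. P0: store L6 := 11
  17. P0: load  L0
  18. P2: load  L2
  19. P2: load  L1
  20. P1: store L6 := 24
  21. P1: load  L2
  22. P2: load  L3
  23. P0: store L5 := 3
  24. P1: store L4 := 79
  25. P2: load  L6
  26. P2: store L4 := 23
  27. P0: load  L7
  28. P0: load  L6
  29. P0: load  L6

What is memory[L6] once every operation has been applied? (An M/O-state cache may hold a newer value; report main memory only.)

  op1 P1: store L6 := 46 → I/M/I on L6; bus BusRdX; mem=10
  op2 P2: load  L5 → I/I/E on L5; bus BusRd; mem=90
  op3 P0: store L4 := 65 → M/I/I on L4; bus BusRdX; mem=20
  op4 P1: load  L6 → I/M/I on L6; bus (none); mem=10
  op5 P2: load  L2 → I/I/E on L2; bus BusRd; mem=40
  op6 P0: load  L2 → S/I/S on L2; bus BusRd; mem=40
  op7 P1: store L0 := 21 → I/M/I on L0; bus BusRdX; mem=50
  op8 P0: load  L3 → E/I/I on L3; bus BusRd; mem=40
  op9 P1: load  L6 → I/M/I on L6; bus (none); mem=10
  op10 P1: store L1 := 94 → I/M/I on L1; bus BusRdX; mem=90
  op11 P0: load  L0 → S/S/I on L0; bus BusRd Flush; mem=21
  op12 P0: store L3 := 73 → M/I/I on L3; bus (none); mem=40
  op13 P1: load  L1 → I/M/I on L1; bus (none); mem=90
  op14 P1: load  L1 → I/M/I on L1; bus (none); mem=90
  op15 P1: load  L4 → S/S/I on L4; bus BusRd Flush; mem=65
  op16 P0: store L6 := 11 → M/I/I on L6; bus BusRdX Flush; mem=46
  op17 P0: load  L0 → S/S/I on L0; bus (none); mem=21
  op18 P2: load  L2 → S/I/S on L2; bus (none); mem=40
  op19 P2: load  L1 → I/S/S on L1; bus BusRd Flush; mem=94
  op20 P1: store L6 := 24 → I/M/I on L6; bus BusRdX Flush; mem=11
  op21 P1: load  L2 → S/S/S on L2; bus BusRd; mem=40
  op22 P2: load  L3 → S/I/S on L3; bus BusRd Flush; mem=73
  op23 P0: store L5 := 3 → M/I/I on L5; bus BusRdX; mem=90
  op24 P1: store L4 := 79 → I/M/I on L4; bus BusUpgr; mem=65
  op25 P2: load  L6 → I/S/S on L6; bus BusRd Flush; mem=24
  op26 P2: store L4 := 23 → I/I/M on L4; bus BusRdX Flush; mem=79
  op27 P0: load  L7 → E/I/I on L7; bus BusRd; mem=20
  op28 P0: load  L6 → S/S/S on L6; bus BusRd; mem=24
  op29 P0: load  L6 → S/S/S on L6; bus (none); mem=24

memory[L6] = 24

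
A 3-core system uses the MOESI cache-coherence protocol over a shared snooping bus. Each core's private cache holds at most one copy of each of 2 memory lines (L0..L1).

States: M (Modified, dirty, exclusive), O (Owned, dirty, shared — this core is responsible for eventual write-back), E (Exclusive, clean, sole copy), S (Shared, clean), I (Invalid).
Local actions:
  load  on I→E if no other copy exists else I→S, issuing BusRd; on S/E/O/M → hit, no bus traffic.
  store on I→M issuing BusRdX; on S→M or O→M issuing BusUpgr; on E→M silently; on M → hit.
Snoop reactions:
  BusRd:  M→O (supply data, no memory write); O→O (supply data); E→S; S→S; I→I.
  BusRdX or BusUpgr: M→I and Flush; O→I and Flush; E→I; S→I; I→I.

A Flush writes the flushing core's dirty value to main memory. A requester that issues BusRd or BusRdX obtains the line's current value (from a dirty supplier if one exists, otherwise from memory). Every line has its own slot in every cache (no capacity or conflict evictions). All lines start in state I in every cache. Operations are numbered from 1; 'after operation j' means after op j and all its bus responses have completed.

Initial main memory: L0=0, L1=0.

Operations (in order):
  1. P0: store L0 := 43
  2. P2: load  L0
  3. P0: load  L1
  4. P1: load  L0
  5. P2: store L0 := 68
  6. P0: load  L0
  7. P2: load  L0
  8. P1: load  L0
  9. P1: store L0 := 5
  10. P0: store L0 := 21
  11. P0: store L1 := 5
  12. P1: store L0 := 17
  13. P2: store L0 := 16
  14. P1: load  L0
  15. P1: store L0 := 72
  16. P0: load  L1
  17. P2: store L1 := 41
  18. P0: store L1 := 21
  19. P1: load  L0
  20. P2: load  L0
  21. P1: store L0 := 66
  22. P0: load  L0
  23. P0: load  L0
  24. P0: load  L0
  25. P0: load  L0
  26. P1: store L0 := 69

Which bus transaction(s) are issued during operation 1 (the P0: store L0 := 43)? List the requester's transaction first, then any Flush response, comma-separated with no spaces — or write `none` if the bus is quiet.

bus = BusRdX

  op1 P0: store L0 := 43 → M/I/I on L0; bus BusRdX; mem=0
  op2 P2: load  L0 → O/I/S on L0; bus BusRd; mem=0
  op3 P0: load  L1 → E/I/I on L1; bus BusRd; mem=0
  op4 P1: load  L0 → O/S/S on L0; bus BusRd; mem=0
  op5 P2: store L0 := 68 → I/I/M on L0; bus BusUpgr Flush; mem=43
  op6 P0: load  L0 → S/I/O on L0; bus BusRd; mem=43
  op7 P2: load  L0 → S/I/O on L0; bus (none); mem=43
  op8 P1: load  L0 → S/S/O on L0; bus BusRd; mem=43
  op9 P1: store L0 := 5 → I/M/I on L0; bus BusUpgr Flush; mem=68
  op10 P0: store L0 := 21 → M/I/I on L0; bus BusRdX Flush; mem=5
  op11 P0: store L1 := 5 → M/I/I on L1; bus (none); mem=0
  op12 P1: store L0 := 17 → I/M/I on L0; bus BusRdX Flush; mem=21
  op13 P2: store L0 := 16 → I/I/M on L0; bus BusRdX Flush; mem=17
  op14 P1: load  L0 → I/S/O on L0; bus BusRd; mem=17
  op15 P1: store L0 := 72 → I/M/I on L0; bus BusUpgr Flush; mem=16
  op16 P0: load  L1 → M/I/I on L1; bus (none); mem=0
  op17 P2: store L1 := 41 → I/I/M on L1; bus BusRdX Flush; mem=5
  op18 P0: store L1 := 21 → M/I/I on L1; bus BusRdX Flush; mem=41
  op19 P1: load  L0 → I/M/I on L0; bus (none); mem=16
  op20 P2: load  L0 → I/O/S on L0; bus BusRd; mem=16
  op21 P1: store L0 := 66 → I/M/I on L0; bus BusUpgr; mem=16
  op22 P0: load  L0 → S/O/I on L0; bus BusRd; mem=16
  op23 P0: load  L0 → S/O/I on L0; bus (none); mem=16
  op24 P0: load  L0 → S/O/I on L0; bus (none); mem=16
  op25 P0: load  L0 → S/O/I on L0; bus (none); mem=16
  op26 P1: store L0 := 69 → I/M/I on L0; bus BusUpgr; mem=16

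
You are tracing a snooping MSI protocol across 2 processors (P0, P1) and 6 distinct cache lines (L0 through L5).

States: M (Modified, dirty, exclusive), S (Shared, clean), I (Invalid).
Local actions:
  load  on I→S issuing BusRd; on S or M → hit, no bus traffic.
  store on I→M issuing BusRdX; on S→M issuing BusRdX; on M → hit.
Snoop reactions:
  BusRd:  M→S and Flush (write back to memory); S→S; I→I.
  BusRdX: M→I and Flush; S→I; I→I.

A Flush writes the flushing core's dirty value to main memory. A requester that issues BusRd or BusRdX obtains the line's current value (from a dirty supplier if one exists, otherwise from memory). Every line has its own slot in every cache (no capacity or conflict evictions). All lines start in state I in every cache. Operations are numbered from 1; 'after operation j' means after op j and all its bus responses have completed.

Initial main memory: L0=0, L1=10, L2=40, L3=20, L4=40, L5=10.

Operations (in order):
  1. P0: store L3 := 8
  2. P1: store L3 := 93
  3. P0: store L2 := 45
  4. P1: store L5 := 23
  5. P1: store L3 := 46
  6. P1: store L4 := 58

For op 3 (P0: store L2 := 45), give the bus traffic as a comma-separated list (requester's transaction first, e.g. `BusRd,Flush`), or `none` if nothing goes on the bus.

[1] P0: store L3 := 8 | P0:M(8), P1:I | bus: BusRdX
[2] P1: store L3 := 93 | P0:I, P1:M(93) | bus: BusRdX,Flush
[3] P0: store L2 := 45 | P0:M(45), P1:I | bus: BusRdX
[4] P1: store L5 := 23 | P0:I, P1:M(23) | bus: BusRdX
[5] P1: store L3 := 46 | P0:I, P1:M(46) | bus: none
[6] P1: store L4 := 58 | P0:I, P1:M(58) | bus: BusRdX

bus = BusRdX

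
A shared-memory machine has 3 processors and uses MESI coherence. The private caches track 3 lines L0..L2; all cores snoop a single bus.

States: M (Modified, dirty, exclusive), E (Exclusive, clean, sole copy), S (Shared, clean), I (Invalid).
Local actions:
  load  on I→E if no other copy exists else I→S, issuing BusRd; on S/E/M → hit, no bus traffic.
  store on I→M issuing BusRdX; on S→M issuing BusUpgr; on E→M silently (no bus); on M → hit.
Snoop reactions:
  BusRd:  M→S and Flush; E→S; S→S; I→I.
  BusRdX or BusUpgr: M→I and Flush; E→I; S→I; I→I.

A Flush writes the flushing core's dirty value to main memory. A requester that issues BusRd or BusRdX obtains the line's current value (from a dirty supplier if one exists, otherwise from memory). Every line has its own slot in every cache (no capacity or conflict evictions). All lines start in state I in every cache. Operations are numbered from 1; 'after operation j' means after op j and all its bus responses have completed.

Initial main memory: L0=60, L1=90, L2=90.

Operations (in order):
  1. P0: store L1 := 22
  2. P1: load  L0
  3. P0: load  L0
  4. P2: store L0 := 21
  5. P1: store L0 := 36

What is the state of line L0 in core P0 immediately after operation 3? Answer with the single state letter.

1. P0: store L1 := 22  bus=[BusRdX]  L1: P0=M P1=I P2=I  mem[L1]=90
2. P1: load  L0  bus=[BusRd]  L0: P0=I P1=E P2=I  mem[L0]=60
3. P0: load  L0  bus=[BusRd]  L0: P0=S P1=S P2=I  mem[L0]=60
4. P2: store L0 := 21  bus=[BusRdX]  L0: P0=I P1=I P2=M  mem[L0]=60
5. P1: store L0 := 36  bus=[BusRdX,Flush]  L0: P0=I P1=M P2=I  mem[L0]=21

state = S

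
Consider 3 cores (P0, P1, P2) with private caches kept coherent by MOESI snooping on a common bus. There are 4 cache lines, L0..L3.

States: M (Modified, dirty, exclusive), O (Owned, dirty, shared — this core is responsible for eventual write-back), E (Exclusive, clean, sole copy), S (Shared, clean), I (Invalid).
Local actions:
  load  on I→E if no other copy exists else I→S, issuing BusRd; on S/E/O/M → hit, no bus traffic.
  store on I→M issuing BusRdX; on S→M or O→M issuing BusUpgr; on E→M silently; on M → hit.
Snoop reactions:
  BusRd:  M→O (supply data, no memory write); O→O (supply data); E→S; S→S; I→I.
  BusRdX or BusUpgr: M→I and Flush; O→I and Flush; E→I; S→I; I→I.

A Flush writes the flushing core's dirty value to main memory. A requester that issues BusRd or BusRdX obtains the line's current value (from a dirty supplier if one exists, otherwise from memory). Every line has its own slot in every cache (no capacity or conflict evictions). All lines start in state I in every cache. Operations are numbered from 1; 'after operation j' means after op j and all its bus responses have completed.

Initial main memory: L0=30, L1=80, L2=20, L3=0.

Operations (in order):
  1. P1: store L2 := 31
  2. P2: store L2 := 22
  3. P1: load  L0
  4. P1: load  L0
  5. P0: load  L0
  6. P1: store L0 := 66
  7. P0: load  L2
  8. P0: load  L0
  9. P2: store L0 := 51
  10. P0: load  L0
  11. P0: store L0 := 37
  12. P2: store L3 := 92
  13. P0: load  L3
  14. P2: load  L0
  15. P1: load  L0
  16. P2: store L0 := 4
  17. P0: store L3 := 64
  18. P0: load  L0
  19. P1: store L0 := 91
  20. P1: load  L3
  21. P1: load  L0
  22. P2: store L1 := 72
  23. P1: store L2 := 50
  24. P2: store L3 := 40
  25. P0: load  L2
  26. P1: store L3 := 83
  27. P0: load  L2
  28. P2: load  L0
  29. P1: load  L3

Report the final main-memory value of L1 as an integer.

memory[L1] = 80

1. P1: store L2 := 31  bus=[BusRdX]  L2: P0=I P1=M P2=I  mem[L2]=20
2. P2: store L2 := 22  bus=[BusRdX,Flush]  L2: P0=I P1=I P2=M  mem[L2]=31
3. P1: load  L0  bus=[BusRd]  L0: P0=I P1=E P2=I  mem[L0]=30
4. P1: load  L0  bus=[-]  L0: P0=I P1=E P2=I  mem[L0]=30
5. P0: load  L0  bus=[BusRd]  L0: P0=S P1=S P2=I  mem[L0]=30
6. P1: store L0 := 66  bus=[BusUpgr]  L0: P0=I P1=M P2=I  mem[L0]=30
7. P0: load  L2  bus=[BusRd]  L2: P0=S P1=I P2=O  mem[L2]=31
8. P0: load  L0  bus=[BusRd]  L0: P0=S P1=O P2=I  mem[L0]=30
9. P2: store L0 := 51  bus=[BusRdX,Flush]  L0: P0=I P1=I P2=M  mem[L0]=66
10. P0: load  L0  bus=[BusRd]  L0: P0=S P1=I P2=O  mem[L0]=66
11. P0: store L0 := 37  bus=[BusUpgr,Flush]  L0: P0=M P1=I P2=I  mem[L0]=51
12. P2: store L3 := 92  bus=[BusRdX]  L3: P0=I P1=I P2=M  mem[L3]=0
13. P0: load  L3  bus=[BusRd]  L3: P0=S P1=I P2=O  mem[L3]=0
14. P2: load  L0  bus=[BusRd]  L0: P0=O P1=I P2=S  mem[L0]=51
15. P1: load  L0  bus=[BusRd]  L0: P0=O P1=S P2=S  mem[L0]=51
16. P2: store L0 := 4  bus=[BusUpgr,Flush]  L0: P0=I P1=I P2=M  mem[L0]=37
17. P0: store L3 := 64  bus=[BusUpgr,Flush]  L3: P0=M P1=I P2=I  mem[L3]=92
18. P0: load  L0  bus=[BusRd]  L0: P0=S P1=I P2=O  mem[L0]=37
19. P1: store L0 := 91  bus=[BusRdX,Flush]  L0: P0=I P1=M P2=I  mem[L0]=4
20. P1: load  L3  bus=[BusRd]  L3: P0=O P1=S P2=I  mem[L3]=92
21. P1: load  L0  bus=[-]  L0: P0=I P1=M P2=I  mem[L0]=4
22. P2: store L1 := 72  bus=[BusRdX]  L1: P0=I P1=I P2=M  mem[L1]=80
23. P1: store L2 := 50  bus=[BusRdX,Flush]  L2: P0=I P1=M P2=I  mem[L2]=22
24. P2: store L3 := 40  bus=[BusRdX,Flush]  L3: P0=I P1=I P2=M  mem[L3]=64
25. P0: load  L2  bus=[BusRd]  L2: P0=S P1=O P2=I  mem[L2]=22
26. P1: store L3 := 83  bus=[BusRdX,Flush]  L3: P0=I P1=M P2=I  mem[L3]=40
27. P0: load  L2  bus=[-]  L2: P0=S P1=O P2=I  mem[L2]=22
28. P2: load  L0  bus=[BusRd]  L0: P0=I P1=O P2=S  mem[L0]=4
29. P1: load  L3  bus=[-]  L3: P0=I P1=M P2=I  mem[L3]=40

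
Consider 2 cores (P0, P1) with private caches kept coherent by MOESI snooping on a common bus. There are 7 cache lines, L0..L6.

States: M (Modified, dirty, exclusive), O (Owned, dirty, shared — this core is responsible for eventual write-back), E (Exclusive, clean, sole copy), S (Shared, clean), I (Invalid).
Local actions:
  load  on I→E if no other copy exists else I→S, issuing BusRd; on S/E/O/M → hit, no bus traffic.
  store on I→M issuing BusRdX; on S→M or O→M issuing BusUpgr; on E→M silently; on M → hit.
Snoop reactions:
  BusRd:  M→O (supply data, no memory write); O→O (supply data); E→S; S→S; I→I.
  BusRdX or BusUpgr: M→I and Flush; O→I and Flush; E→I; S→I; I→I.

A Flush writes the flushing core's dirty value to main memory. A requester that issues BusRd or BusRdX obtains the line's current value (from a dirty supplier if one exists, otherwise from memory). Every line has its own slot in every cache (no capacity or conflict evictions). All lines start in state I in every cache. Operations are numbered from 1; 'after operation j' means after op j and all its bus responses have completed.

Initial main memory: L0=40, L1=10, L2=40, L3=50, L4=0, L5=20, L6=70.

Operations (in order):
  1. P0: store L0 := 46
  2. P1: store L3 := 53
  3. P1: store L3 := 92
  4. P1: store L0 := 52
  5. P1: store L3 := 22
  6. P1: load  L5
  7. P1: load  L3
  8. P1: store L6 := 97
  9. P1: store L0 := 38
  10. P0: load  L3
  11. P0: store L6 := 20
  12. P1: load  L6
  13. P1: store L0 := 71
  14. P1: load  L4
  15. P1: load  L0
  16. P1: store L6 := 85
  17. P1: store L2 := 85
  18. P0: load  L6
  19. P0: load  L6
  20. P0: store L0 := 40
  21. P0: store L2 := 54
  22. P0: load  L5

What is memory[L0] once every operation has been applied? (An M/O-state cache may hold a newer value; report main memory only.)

  op1 P0: store L0 := 46 → M/I on L0; bus BusRdX; mem=40
  op2 P1: store L3 := 53 → I/M on L3; bus BusRdX; mem=50
  op3 P1: store L3 := 92 → I/M on L3; bus (none); mem=50
  op4 P1: store L0 := 52 → I/M on L0; bus BusRdX Flush; mem=46
  op5 P1: store L3 := 22 → I/M on L3; bus (none); mem=50
  op6 P1: load  L5 → I/E on L5; bus BusRd; mem=20
  op7 P1: load  L3 → I/M on L3; bus (none); mem=50
  op8 P1: store L6 := 97 → I/M on L6; bus BusRdX; mem=70
  op9 P1: store L0 := 38 → I/M on L0; bus (none); mem=46
  op10 P0: load  L3 → S/O on L3; bus BusRd; mem=50
  op11 P0: store L6 := 20 → M/I on L6; bus BusRdX Flush; mem=97
  op12 P1: load  L6 → O/S on L6; bus BusRd; mem=97
  op13 P1: store L0 := 71 → I/M on L0; bus (none); mem=46
  op14 P1: load  L4 → I/E on L4; bus BusRd; mem=0
  op15 P1: load  L0 → I/M on L0; bus (none); mem=46
  op16 P1: store L6 := 85 → I/M on L6; bus BusUpgr Flush; mem=20
  op17 P1: store L2 := 85 → I/M on L2; bus BusRdX; mem=40
  op18 P0: load  L6 → S/O on L6; bus BusRd; mem=20
  op19 P0: load  L6 → S/O on L6; bus (none); mem=20
  op20 P0: store L0 := 40 → M/I on L0; bus BusRdX Flush; mem=71
  op21 P0: store L2 := 54 → M/I on L2; bus BusRdX Flush; mem=85
  op22 P0: load  L5 → S/S on L5; bus BusRd; mem=20

memory[L0] = 71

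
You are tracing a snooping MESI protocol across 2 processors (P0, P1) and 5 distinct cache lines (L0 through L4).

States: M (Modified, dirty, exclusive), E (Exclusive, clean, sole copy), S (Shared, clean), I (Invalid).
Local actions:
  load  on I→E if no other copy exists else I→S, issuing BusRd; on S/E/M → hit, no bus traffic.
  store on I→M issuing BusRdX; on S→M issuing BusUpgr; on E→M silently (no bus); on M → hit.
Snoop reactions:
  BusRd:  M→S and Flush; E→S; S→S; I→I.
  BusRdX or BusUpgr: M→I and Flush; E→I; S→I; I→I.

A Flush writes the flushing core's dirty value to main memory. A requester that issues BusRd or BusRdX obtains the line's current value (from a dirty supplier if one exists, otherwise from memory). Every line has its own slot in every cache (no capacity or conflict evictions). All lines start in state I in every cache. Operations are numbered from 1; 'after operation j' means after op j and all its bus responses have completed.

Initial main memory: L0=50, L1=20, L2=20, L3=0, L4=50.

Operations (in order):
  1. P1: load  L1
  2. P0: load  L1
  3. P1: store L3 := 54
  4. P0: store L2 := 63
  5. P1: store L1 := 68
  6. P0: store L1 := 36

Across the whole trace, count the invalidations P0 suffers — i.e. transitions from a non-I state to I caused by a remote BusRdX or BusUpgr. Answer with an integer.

invalidations = 1

1. P1: load  L1  bus=[BusRd]  L1: P0=I P1=E  mem[L1]=20
2. P0: load  L1  bus=[BusRd]  L1: P0=S P1=S  mem[L1]=20
3. P1: store L3 := 54  bus=[BusRdX]  L3: P0=I P1=M  mem[L3]=0
4. P0: store L2 := 63  bus=[BusRdX]  L2: P0=M P1=I  mem[L2]=20
5. P1: store L1 := 68  bus=[BusUpgr]  L1: P0=I P1=M  mem[L1]=20
6. P0: store L1 := 36  bus=[BusRdX,Flush]  L1: P0=M P1=I  mem[L1]=68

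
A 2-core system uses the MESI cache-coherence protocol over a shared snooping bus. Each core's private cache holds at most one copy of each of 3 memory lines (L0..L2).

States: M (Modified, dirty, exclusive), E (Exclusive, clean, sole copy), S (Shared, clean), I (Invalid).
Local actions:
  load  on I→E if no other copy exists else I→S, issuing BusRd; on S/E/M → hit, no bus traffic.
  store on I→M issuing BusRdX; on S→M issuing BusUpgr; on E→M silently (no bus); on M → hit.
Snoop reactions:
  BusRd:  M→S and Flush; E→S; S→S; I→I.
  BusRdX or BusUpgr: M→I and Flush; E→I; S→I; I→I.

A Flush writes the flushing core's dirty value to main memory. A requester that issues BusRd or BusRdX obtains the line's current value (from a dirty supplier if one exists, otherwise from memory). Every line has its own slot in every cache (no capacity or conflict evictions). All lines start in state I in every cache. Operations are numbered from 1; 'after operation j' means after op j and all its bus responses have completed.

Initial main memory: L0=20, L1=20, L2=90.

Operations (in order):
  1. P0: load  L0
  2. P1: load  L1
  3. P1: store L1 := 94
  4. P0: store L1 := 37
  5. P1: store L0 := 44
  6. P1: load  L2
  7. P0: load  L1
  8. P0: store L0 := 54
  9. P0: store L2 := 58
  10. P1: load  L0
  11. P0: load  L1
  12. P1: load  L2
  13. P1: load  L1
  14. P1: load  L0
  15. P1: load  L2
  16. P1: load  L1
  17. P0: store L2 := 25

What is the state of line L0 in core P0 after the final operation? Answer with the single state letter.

state = S

1. P0: load  L0  bus=[BusRd]  L0: P0=E P1=I  mem[L0]=20
2. P1: load  L1  bus=[BusRd]  L1: P0=I P1=E  mem[L1]=20
3. P1: store L1 := 94  bus=[-]  L1: P0=I P1=M  mem[L1]=20
4. P0: store L1 := 37  bus=[BusRdX,Flush]  L1: P0=M P1=I  mem[L1]=94
5. P1: store L0 := 44  bus=[BusRdX]  L0: P0=I P1=M  mem[L0]=20
6. P1: load  L2  bus=[BusRd]  L2: P0=I P1=E  mem[L2]=90
7. P0: load  L1  bus=[-]  L1: P0=M P1=I  mem[L1]=94
8. P0: store L0 := 54  bus=[BusRdX,Flush]  L0: P0=M P1=I  mem[L0]=44
9. P0: store L2 := 58  bus=[BusRdX]  L2: P0=M P1=I  mem[L2]=90
10. P1: load  L0  bus=[BusRd,Flush]  L0: P0=S P1=S  mem[L0]=54
11. P0: load  L1  bus=[-]  L1: P0=M P1=I  mem[L1]=94
12. P1: load  L2  bus=[BusRd,Flush]  L2: P0=S P1=S  mem[L2]=58
13. P1: load  L1  bus=[BusRd,Flush]  L1: P0=S P1=S  mem[L1]=37
14. P1: load  L0  bus=[-]  L0: P0=S P1=S  mem[L0]=54
15. P1: load  L2  bus=[-]  L2: P0=S P1=S  mem[L2]=58
16. P1: load  L1  bus=[-]  L1: P0=S P1=S  mem[L1]=37
17. P0: store L2 := 25  bus=[BusUpgr]  L2: P0=M P1=I  mem[L2]=58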